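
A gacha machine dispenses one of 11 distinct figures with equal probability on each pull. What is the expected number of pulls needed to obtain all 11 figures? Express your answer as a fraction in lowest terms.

83711/2520

After i distinct types are collected, each trial gives a new one with probability (11−i)/11, so the expected wait for the next new type is 11/(11−i).
E = 11/11 + 11/10 + 11/9 + 11/8 + 11/7 + 11/6 + 11/5 + 11/4 + 11/3 + 11/2 + 11/1 = 83711/2520.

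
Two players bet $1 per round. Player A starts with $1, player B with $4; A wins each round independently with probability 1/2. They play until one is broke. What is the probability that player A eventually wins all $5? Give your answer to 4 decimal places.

With a fair step, P(i) = ½P(i−1) + ½P(i+1) with P(0)=0, P(5)=1 has the linear solution P(i) = i/5.
P(1) = 1/5 ≈ 0.2000.

0.2000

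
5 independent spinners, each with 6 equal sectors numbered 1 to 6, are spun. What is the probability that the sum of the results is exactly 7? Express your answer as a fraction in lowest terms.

There are 6^5 = 7776 equally likely outcomes.
The number of ordered 5-tuples from {1,…,6} summing to 7 is 15.
P(sum = 7) = 15/7776 = 5/2592.

5/2592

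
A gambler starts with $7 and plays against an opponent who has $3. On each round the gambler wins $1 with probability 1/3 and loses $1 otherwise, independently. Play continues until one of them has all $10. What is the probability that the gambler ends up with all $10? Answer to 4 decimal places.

Let r = q/p = (2/3)/(1/3) = 2. The recurrence P(i) = p·P(i+1) + q·P(i−1) with P(0)=0, P(10)=1 gives P(i) = (1 − r^i)/(1 − r^10).
P(7) = (1 − (2)^7) / (1 − (2)^10) = 127/1023 ≈ 0.1241.

0.1241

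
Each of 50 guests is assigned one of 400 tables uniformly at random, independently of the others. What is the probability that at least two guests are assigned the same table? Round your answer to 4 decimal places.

0.9591

It's easier to compute the probability that all 50 are distinct.
P(all distinct) = 400/400 · 399/400 · ··· · 351/400 ≈ 0.0409.
So the probability of at least one match is 1 − 0.0409 = 0.9591.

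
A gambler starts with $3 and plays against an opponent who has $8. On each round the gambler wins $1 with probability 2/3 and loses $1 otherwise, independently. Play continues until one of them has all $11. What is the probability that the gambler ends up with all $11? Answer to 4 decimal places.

0.8754

Let r = q/p = (1/3)/(2/3) = 1/2. The recurrence P(i) = p·P(i+1) + q·P(i−1) with P(0)=0, P(11)=1 gives P(i) = (1 − r^i)/(1 − r^11).
P(3) = (1 − (1/2)^3) / (1 − (1/2)^11) = 1792/2047 ≈ 0.8754.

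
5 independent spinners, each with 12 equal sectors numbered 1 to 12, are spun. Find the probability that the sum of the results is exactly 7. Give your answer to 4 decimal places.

0.0001

There are 12^5 = 248832 equally likely outcomes.
The number of ordered 5-tuples from {1,…,12} summing to 7 is 15.
P(sum = 7) = 15/248832 = 5/82944 ≈ 0.0001.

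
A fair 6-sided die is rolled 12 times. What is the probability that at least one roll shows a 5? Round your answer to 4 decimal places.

0.8878

P(no roll shows a 5) = (5/6)^12 ≈ 0.1122.
P(at least one) = 1 − 0.1122 = 0.8878.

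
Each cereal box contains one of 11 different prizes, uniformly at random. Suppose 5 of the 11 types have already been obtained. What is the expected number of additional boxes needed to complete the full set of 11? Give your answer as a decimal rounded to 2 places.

26.95

Starting from 5 distinct types, each trial gives a new one with probability (11−i)/11 when i types are held, so the wait for the next new type is 11/(11−i).
E = 11/6 + 11/5 + 11/4 + 11/3 + 11/2 + 11/1 = 539/20 ≈ 26.95.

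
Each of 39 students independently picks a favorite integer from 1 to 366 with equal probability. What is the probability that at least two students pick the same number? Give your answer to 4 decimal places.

0.8775

It's easier to compute the probability that all 39 are distinct.
P(all distinct) = 366/366 · 365/366 · ··· · 328/366 ≈ 0.1225.
So the probability of at least one match is 1 − 0.1225 = 0.8775.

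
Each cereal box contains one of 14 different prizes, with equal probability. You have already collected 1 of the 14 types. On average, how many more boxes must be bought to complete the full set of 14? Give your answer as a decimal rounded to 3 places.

44.522

Starting from 1 distinct type, each trial gives a new one with probability (14−i)/14 when i types are held, so the wait for the next new type is 14/(14−i).
E = 14/13 + 14/12 + 14/11 + 14/10 + 14/9 + 14/8 + 14/7 + 14/6 + 14/5 + 14/4 + 14/3 + 14/2 + 14/1 = 1145993/25740 ≈ 44.522.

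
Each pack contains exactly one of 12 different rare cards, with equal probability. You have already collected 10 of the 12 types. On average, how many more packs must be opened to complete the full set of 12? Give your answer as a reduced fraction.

Starting from 10 distinct types, each trial gives a new one with probability (12−i)/12 when i types are held, so the wait for the next new type is 12/(12−i).
E = 12/2 + 12/1 = 18.

18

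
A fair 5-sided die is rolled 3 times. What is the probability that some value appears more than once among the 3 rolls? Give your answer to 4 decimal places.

0.5200

P(all 3 different) = 5/5 · 4/5 · ··· · 3/5 ≈ 0.4800.
P(at least two equal) = 1 − 0.4800 = 0.5200.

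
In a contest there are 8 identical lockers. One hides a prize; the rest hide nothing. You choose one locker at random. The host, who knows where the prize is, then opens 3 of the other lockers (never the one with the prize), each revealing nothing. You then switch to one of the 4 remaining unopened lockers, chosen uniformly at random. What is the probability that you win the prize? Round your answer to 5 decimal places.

Your original locker holds the prize with probability 1/8, so the other 7 collectively hold it with probability 7/8.
The host can always find 3 empty lockers to open, so the reveals don't change that 7/8; it is now spread over the 4 remaining unopened lockers.
P(win by switching) = (7/8) · (1/4) = 7/32 ≈ 0.21875.

0.21875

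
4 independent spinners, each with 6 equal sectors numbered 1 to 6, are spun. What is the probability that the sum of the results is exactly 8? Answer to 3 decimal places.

0.027

There are 6^4 = 1296 equally likely outcomes.
The number of ordered 4-tuples from {1,…,6} summing to 8 is 35.
P(sum = 8) = 35/1296 ≈ 0.027.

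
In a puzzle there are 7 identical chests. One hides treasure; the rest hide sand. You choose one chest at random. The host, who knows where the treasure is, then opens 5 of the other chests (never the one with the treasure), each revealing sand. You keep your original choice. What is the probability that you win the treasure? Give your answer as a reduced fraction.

The host can always open 5 empty chests regardless of your choice, so the reveals give no information about your original chest.
P(win by staying) = 1/7.

1/7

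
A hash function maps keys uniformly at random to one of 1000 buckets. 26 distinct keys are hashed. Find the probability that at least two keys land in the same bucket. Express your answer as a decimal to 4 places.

0.2795

It's easier to compute the probability that all 26 are distinct.
P(all distinct) = 1000/1000 · 999/1000 · ··· · 975/1000 ≈ 0.7205.
So the probability of at least one match is 1 − 0.7205 = 0.2795.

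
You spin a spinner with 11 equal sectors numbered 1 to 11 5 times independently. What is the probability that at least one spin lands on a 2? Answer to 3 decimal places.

P(no spin lands on a 2) = (10/11)^5 ≈ 0.621.
P(at least one) = 1 − 0.621 = 0.379.

0.379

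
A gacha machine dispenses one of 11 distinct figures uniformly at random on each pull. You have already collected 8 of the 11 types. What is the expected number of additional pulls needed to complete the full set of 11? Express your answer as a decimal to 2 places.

20.17

Starting from 8 distinct types, each trial gives a new one with probability (11−i)/11 when i types are held, so the wait for the next new type is 11/(11−i).
E = 11/3 + 11/2 + 11/1 = 121/6 ≈ 20.17.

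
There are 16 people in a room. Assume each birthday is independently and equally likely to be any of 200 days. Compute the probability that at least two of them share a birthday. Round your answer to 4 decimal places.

It's easier to compute the probability that all 16 are distinct.
P(all distinct) = 200/200 · 199/200 · ··· · 185/200 ≈ 0.5400.
So the probability of at least one match is 1 − 0.5400 = 0.4600.

0.4600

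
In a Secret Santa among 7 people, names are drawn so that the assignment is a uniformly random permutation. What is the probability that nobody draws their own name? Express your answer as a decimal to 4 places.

0.3679

This is the derangement probability: permutations of 7 with no fixed point.
D(7) = 7! · (1 − 1/1! + 1/2! − ··· + (−1)^7/7!) = 1854.
P = 1854/5040 = 103/280 ≈ 0.3679.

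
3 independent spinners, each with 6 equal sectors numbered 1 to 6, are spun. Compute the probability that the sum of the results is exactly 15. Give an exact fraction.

There are 6^3 = 216 equally likely outcomes.
The number of ordered 3-tuples from {1,…,6} summing to 15 is 10.
P(sum = 15) = 10/216 = 5/108.

5/108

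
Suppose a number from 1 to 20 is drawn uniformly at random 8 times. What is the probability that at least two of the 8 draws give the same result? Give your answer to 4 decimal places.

P(all 8 different) = 20/20 · 19/20 · ··· · 13/20 ≈ 0.1984.
P(at least two equal) = 1 − 0.1984 = 0.8016.

0.8016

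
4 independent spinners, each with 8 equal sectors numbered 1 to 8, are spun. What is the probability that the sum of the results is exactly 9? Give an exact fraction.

There are 8^4 = 4096 equally likely outcomes.
The number of ordered 4-tuples from {1,…,8} summing to 9 is 56.
P(sum = 9) = 56/4096 = 7/512.

7/512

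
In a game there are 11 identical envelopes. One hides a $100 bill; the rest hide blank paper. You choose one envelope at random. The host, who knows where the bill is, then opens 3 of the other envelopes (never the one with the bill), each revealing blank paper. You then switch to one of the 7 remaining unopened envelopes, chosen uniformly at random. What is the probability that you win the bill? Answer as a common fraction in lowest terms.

Your original envelope holds the bill with probability 1/11, so the other 10 collectively hold it with probability 10/11.
The host can always find 3 empty envelopes to open, so the reveals don't change that 10/11; it is now spread over the 7 remaining unopened envelopes.
P(win by switching) = (10/11) · (1/7) = 10/77.

10/77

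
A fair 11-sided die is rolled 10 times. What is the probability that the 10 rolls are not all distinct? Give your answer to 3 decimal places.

0.998

P(all 10 different) = 11/11 · 10/11 · ··· · 2/11 ≈ 0.002.
P(at least two equal) = 1 − 0.002 = 0.998.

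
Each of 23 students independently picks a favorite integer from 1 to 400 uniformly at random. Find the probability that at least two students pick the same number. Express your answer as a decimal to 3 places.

It's easier to compute the probability that all 23 are distinct.
P(all distinct) = 400/400 · 399/400 · ··· · 378/400 ≈ 0.525.
So the probability of at least one match is 1 − 0.525 = 0.475.

0.475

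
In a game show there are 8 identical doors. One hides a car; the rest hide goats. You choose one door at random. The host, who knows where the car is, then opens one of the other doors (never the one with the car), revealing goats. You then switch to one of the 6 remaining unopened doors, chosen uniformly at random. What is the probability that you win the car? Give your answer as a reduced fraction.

Your original door holds the car with probability 1/8, so the other 7 collectively hold it with probability 7/8.
The host can always find an empty door to open, so this doesn't change that 7/8; it is now spread over the 6 remaining unopened doors.
P(win by switching) = (7/8) · (1/6) = 7/48.

7/48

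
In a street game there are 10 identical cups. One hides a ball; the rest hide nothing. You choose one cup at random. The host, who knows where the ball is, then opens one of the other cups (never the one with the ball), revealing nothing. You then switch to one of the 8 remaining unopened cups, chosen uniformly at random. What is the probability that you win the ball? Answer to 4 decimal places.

0.1125

Your original cup holds the ball with probability 1/10, so the other 9 collectively hold it with probability 9/10.
The host can always find an empty cup to open, so this doesn't change that 9/10; it is now spread over the 8 remaining unopened cups.
P(win by switching) = (9/10) · (1/8) = 9/80 ≈ 0.1125.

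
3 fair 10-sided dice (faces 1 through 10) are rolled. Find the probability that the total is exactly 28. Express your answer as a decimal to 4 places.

There are 10^3 = 1000 equally likely outcomes.
The number of ordered 3-tuples from {1,…,10} summing to 28 is 6.
P(sum = 28) = 6/1000 = 3/500 ≈ 0.0060.

0.0060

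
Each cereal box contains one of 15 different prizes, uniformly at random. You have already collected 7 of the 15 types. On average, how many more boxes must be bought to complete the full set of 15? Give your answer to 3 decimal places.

Starting from 7 distinct types, each trial gives a new one with probability (15−i)/15 when i types are held, so the wait for the next new type is 15/(15−i).
E = 15/8 + 15/7 + 15/6 + 15/5 + 15/4 + 15/3 + 15/2 + 15/1 = 2283/56 ≈ 40.768.

40.768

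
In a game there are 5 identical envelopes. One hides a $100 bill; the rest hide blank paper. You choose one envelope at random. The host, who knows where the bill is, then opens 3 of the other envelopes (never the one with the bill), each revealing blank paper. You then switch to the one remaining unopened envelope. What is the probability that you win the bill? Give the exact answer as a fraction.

Your original envelope holds the bill with probability 1/5, so the other 4 collectively hold it with probability 4/5.
The host can always find 3 empty envelopes to open, so the reveals don't change that 4/5; it is now spread over the 1 remaining unopened envelope.
P(win by switching) = (4/5) · (1/1) = 4/5.

4/5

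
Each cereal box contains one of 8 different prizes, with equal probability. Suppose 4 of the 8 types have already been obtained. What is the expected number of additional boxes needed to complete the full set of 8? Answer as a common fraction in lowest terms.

50/3

Starting from 4 distinct types, each trial gives a new one with probability (8−i)/8 when i types are held, so the wait for the next new type is 8/(8−i).
E = 8/4 + 8/3 + 8/2 + 8/1 = 50/3.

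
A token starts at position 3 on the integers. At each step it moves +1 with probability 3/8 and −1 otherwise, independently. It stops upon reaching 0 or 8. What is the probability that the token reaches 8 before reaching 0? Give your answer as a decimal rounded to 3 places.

Let r = q/p = (5/8)/(3/8) = 5/3. The recurrence P(i) = p·P(i+1) + q·P(i−1) with P(0)=0, P(8)=1 gives P(i) = (1 − r^i)/(1 − r^8).
P(3) = (1 − (5/3)^3) / (1 − (5/3)^8) = 11907/192032 ≈ 0.062.

0.062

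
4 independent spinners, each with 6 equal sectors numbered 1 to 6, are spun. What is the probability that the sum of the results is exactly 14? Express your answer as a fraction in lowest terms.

73/648

There are 6^4 = 1296 equally likely outcomes.
The number of ordered 4-tuples from {1,…,6} summing to 14 is 146.
P(sum = 14) = 146/1296 = 73/648.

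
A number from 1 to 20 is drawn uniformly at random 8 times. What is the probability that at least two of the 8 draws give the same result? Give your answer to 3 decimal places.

0.802

P(all 8 different) = 20/20 · 19/20 · ··· · 13/20 ≈ 0.198.
P(at least two equal) = 1 − 0.198 = 0.802.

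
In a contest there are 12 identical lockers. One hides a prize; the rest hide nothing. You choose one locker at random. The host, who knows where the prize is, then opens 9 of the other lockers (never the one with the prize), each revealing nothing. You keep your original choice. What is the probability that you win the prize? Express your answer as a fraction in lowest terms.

1/12

The host can always open 9 empty lockers regardless of your choice, so the reveals give no information about your original locker.
P(win by staying) = 1/12.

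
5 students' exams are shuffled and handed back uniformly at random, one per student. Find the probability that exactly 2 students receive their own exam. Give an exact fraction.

1/6

Choose which 2 of the 5 are fixed: C(5,2) = 10 ways.
The remaining 3 must have no fixed point: D(3) = 2.
P = 10·2/120 = 1/6.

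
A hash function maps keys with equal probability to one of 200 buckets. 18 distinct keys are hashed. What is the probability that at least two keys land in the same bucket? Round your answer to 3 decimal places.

It's easier to compute the probability that all 18 are distinct.
P(all distinct) = 200/200 · 199/200 · ··· · 183/200 ≈ 0.455.
So the probability of at least one match is 1 − 0.455 = 0.545.

0.545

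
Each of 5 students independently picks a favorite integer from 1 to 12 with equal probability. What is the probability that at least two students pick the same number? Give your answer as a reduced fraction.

It's easier to compute the probability that all 5 are distinct.
P(all distinct) = 12/12 · 11/12 · ··· · 8/12 = 55/144.
So the probability of at least one match is 1 − 55/144 = 89/144.

89/144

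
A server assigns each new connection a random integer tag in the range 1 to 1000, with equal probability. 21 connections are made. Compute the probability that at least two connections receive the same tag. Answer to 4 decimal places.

0.1906

It's easier to compute the probability that all 21 are distinct.
P(all distinct) = 1000/1000 · 999/1000 · ··· · 980/1000 ≈ 0.8094.
So the probability of at least one match is 1 − 0.8094 = 0.1906.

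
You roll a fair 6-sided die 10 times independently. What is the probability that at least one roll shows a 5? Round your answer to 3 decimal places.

P(no roll shows a 5) = (5/6)^10 ≈ 0.162.
P(at least one) = 1 − 0.162 = 0.838.

0.838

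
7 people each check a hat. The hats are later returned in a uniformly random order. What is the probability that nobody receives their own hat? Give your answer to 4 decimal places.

This is the derangement probability: permutations of 7 with no fixed point.
D(7) = 7! · (1 − 1/1! + 1/2! − ··· + (−1)^7/7!) = 1854.
P = 1854/5040 = 103/280 ≈ 0.3679.

0.3679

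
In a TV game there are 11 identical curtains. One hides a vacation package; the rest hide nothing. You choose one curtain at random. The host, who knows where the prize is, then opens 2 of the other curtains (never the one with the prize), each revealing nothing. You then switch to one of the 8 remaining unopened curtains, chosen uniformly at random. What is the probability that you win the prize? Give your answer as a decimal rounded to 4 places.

0.1136

Your original curtain holds the prize with probability 1/11, so the other 10 collectively hold it with probability 10/11.
The host can always find 2 empty curtains to open, so the reveals don't change that 10/11; it is now spread over the 8 remaining unopened curtains.
P(win by switching) = (10/11) · (1/8) = 5/44 ≈ 0.1136.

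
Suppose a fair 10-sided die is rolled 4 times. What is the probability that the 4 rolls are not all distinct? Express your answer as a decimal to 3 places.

0.496

P(all 4 different) = 10/10 · 9/10 · ··· · 7/10 ≈ 0.504.
P(at least two equal) = 1 − 0.504 = 0.496.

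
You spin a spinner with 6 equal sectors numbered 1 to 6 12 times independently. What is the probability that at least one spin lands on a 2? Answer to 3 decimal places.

0.888

P(no spin lands on a 2) = (5/6)^12 ≈ 0.112.
P(at least one) = 1 − 0.112 = 0.888.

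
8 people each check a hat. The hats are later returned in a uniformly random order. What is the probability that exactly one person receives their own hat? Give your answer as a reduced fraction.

Choose which one is fixed: C(8,1) = 8 ways.
The remaining 7 must have no fixed point: D(7) = 1854.
P = 8·1854/40320 = 103/280.

103/280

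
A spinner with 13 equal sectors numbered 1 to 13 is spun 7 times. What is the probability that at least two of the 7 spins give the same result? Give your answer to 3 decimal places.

0.862

P(all 7 different) = 13/13 · 12/13 · ··· · 7/13 ≈ 0.138.
P(at least two equal) = 1 − 0.138 = 0.862.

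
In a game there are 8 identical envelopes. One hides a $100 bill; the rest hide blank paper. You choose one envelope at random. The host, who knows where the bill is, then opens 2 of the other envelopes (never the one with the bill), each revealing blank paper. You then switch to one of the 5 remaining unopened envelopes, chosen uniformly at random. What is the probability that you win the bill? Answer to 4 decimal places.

Your original envelope holds the bill with probability 1/8, so the other 7 collectively hold it with probability 7/8.
The host can always find 2 empty envelopes to open, so the reveals don't change that 7/8; it is now spread over the 5 remaining unopened envelopes.
P(win by switching) = (7/8) · (1/5) = 7/40 ≈ 0.1750.

0.1750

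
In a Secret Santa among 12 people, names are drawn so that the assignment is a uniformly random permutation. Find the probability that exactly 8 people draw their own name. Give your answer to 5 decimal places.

Choose which 8 of the 12 are fixed: C(12,8) = 495 ways.
The remaining 4 must have no fixed point: D(4) = 9.
P = 495·9/479001600 = 1/107520 ≈ 0.00001.

0.00001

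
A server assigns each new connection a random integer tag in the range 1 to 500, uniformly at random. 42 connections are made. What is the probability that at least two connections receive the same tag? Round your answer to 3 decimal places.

0.830

It's easier to compute the probability that all 42 are distinct.
P(all distinct) = 500/500 · 499/500 · ··· · 459/500 ≈ 0.170.
So the probability of at least one match is 1 − 0.170 = 0.830.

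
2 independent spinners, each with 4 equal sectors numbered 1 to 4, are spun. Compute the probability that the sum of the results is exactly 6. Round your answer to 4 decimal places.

There are 4^2 = 16 equally likely outcomes.
The number of ordered 2-tuples from {1,…,4} summing to 6 is 3.
P(sum = 6) = 3/16 ≈ 0.1875.

0.1875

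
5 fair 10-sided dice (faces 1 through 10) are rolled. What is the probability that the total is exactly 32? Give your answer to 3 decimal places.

0.048

There are 10^5 = 100000 equally likely outcomes.
The number of ordered 5-tuples from {1,…,10} summing to 32 is 4840.
P(sum = 32) = 4840/100000 = 121/2500 ≈ 0.048.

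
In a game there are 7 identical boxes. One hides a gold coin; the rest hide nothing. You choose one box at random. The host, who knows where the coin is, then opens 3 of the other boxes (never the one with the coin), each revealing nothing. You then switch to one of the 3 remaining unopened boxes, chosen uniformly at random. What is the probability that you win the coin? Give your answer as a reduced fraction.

Your original box holds the coin with probability 1/7, so the other 6 collectively hold it with probability 6/7.
The host can always find 3 empty boxes to open, so the reveals don't change that 6/7; it is now spread over the 3 remaining unopened boxes.
P(win by switching) = (6/7) · (1/3) = 2/7.

2/7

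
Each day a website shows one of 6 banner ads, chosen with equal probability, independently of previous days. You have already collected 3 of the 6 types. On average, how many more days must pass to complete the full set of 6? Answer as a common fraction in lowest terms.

11

Starting from 3 distinct types, each trial gives a new one with probability (6−i)/6 when i types are held, so the wait for the next new type is 6/(6−i).
E = 6/3 + 6/2 + 6/1 = 11.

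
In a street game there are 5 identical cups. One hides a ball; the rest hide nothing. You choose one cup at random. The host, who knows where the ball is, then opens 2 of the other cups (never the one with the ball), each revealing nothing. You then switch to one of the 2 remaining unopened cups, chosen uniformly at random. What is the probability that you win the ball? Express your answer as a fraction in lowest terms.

Your original cup holds the ball with probability 1/5, so the other 4 collectively hold it with probability 4/5.
The host can always find 2 empty cups to open, so the reveals don't change that 4/5; it is now spread over the 2 remaining unopened cups.
P(win by switching) = (4/5) · (1/2) = 2/5.

2/5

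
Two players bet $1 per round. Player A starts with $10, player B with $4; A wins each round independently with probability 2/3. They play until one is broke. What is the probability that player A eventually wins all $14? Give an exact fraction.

5456/5461

Let r = q/p = (1/3)/(2/3) = 1/2. The recurrence P(i) = p·P(i+1) + q·P(i−1) with P(0)=0, P(14)=1 gives P(i) = (1 − r^i)/(1 − r^14).
P(10) = (1 − (1/2)^10) / (1 − (1/2)^14) = 5456/5461.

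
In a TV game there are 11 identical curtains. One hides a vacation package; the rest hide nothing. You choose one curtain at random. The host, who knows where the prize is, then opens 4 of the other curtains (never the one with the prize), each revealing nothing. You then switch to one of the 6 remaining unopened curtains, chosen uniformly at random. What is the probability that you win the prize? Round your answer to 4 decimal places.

Your original curtain holds the prize with probability 1/11, so the other 10 collectively hold it with probability 10/11.
The host can always find 4 empty curtains to open, so the reveals don't change that 10/11; it is now spread over the 6 remaining unopened curtains.
P(win by switching) = (10/11) · (1/6) = 5/33 ≈ 0.1515.

0.1515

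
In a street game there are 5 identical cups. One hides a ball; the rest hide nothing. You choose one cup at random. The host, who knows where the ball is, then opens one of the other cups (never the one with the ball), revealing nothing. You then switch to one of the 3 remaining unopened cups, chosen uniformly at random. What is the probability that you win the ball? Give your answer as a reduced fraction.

4/15

Your original cup holds the ball with probability 1/5, so the other 4 collectively hold it with probability 4/5.
The host can always find an empty cup to open, so this doesn't change that 4/5; it is now spread over the 3 remaining unopened cups.
P(win by switching) = (4/5) · (1/3) = 4/15.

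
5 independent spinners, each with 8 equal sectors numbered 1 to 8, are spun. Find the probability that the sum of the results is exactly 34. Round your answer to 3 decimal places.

There are 8^5 = 32768 equally likely outcomes.
The number of ordered 5-tuples from {1,…,8} summing to 34 is 210.
P(sum = 34) = 210/32768 = 105/16384 ≈ 0.006.

0.006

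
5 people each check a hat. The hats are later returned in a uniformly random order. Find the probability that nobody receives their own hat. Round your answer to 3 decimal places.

0.367

This is the derangement probability: permutations of 5 with no fixed point.
D(5) = 5! · (1 − 1/1! + 1/2! − ··· + (−1)^5/5!) = 44.
P = 44/120 = 11/30 ≈ 0.367.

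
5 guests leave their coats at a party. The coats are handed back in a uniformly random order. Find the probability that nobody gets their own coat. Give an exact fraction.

This is the derangement probability: permutations of 5 with no fixed point.
D(5) = 5! · (1 − 1/1! + 1/2! − ··· + (−1)^5/5!) = 44.
P = 44/120 = 11/30.

11/30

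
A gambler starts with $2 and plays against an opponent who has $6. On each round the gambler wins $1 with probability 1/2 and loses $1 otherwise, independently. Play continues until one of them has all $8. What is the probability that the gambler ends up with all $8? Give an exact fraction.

With a fair step, P(i) = ½P(i−1) + ½P(i+1) with P(0)=0, P(8)=1 has the linear solution P(i) = i/8.
P(2) = 2/8 = 1/4.

1/4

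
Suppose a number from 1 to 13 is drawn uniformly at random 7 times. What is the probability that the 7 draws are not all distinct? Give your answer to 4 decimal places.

P(all 7 different) = 13/13 · 12/13 · ··· · 7/13 ≈ 0.1378.
P(at least two equal) = 1 − 0.1378 = 0.8622.

0.8622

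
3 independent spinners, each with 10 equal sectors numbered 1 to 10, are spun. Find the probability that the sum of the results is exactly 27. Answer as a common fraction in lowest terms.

There are 10^3 = 1000 equally likely outcomes.
The number of ordered 3-tuples from {1,…,10} summing to 27 is 10.
P(sum = 27) = 10/1000 = 1/100.

1/100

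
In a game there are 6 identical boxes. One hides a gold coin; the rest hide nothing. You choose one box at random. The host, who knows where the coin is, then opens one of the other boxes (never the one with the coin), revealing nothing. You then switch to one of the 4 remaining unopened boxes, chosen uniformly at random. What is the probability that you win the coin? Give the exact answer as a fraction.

Your original box holds the coin with probability 1/6, so the other 5 collectively hold it with probability 5/6.
The host can always find an empty box to open, so this doesn't change that 5/6; it is now spread over the 4 remaining unopened boxes.
P(win by switching) = (5/6) · (1/4) = 5/24.

5/24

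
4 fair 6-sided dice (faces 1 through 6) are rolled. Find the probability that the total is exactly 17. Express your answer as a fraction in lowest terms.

There are 6^4 = 1296 equally likely outcomes.
The number of ordered 4-tuples from {1,…,6} summing to 17 is 104.
P(sum = 17) = 104/1296 = 13/162.

13/162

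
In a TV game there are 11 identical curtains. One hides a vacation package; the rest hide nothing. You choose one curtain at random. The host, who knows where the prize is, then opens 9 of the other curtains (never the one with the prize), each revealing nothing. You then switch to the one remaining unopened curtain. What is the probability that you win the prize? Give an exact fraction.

Your original curtain holds the prize with probability 1/11, so the other 10 collectively hold it with probability 10/11.
The host can always find 9 empty curtains to open, so the reveals don't change that 10/11; it is now spread over the 1 remaining unopened curtain.
P(win by switching) = (10/11) · (1/1) = 10/11.

10/11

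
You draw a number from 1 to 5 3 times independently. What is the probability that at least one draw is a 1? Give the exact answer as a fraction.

61/125

P(no draw is a 1) = (4/5)^3 = 64/125.
P(at least one) = 1 − 64/125 = 61/125.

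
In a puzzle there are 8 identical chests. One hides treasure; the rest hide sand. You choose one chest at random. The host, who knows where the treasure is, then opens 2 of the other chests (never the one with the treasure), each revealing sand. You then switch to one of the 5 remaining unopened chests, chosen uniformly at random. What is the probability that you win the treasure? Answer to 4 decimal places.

0.1750

Your original chest holds the treasure with probability 1/8, so the other 7 collectively hold it with probability 7/8.
The host can always find 2 empty chests to open, so the reveals don't change that 7/8; it is now spread over the 5 remaining unopened chests.
P(win by switching) = (7/8) · (1/5) = 7/40 ≈ 0.1750.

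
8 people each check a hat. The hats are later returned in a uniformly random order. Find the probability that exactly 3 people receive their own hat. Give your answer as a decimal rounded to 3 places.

Choose which 3 of the 8 are fixed: C(8,3) = 56 ways.
The remaining 5 must have no fixed point: D(5) = 44.
P = 56·44/40320 = 11/180 ≈ 0.061.

0.061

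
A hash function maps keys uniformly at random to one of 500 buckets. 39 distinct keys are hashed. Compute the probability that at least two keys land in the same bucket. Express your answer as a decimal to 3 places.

0.782

It's easier to compute the probability that all 39 are distinct.
P(all distinct) = 500/500 · 499/500 · ··· · 462/500 ≈ 0.218.
So the probability of at least one match is 1 − 0.218 = 0.782.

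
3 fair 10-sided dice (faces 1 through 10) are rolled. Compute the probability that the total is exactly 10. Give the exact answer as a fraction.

9/250

There are 10^3 = 1000 equally likely outcomes.
The number of ordered 3-tuples from {1,…,10} summing to 10 is 36.
P(sum = 10) = 36/1000 = 9/250.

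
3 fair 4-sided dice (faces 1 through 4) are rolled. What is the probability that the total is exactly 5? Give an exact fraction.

3/32

There are 4^3 = 64 equally likely outcomes.
The number of ordered 3-tuples from {1,…,4} summing to 5 is 6.
P(sum = 5) = 6/64 = 3/32.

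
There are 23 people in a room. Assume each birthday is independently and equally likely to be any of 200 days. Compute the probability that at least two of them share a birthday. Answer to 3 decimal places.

It's easier to compute the probability that all 23 are distinct.
P(all distinct) = 200/200 · 199/200 · ··· · 178/200 ≈ 0.268.
So the probability of at least one match is 1 − 0.268 = 0.732.

0.732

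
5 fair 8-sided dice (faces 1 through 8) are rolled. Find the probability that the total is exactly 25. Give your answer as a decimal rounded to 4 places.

There are 8^5 = 32768 equally likely outcomes.
The number of ordered 5-tuples from {1,…,8} summing to 25 is 2226.
P(sum = 25) = 2226/32768 = 1113/16384 ≈ 0.0679.

0.0679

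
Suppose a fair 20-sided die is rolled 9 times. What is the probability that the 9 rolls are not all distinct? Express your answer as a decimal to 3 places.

0.881

P(all 9 different) = 20/20 · 19/20 · ··· · 12/20 ≈ 0.119.
P(at least two equal) = 1 − 0.119 = 0.881.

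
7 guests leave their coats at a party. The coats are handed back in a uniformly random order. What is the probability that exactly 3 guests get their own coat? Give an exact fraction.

Choose which 3 of the 7 are fixed: C(7,3) = 35 ways.
The remaining 4 must have no fixed point: D(4) = 9.
P = 35·9/5040 = 1/16.

1/16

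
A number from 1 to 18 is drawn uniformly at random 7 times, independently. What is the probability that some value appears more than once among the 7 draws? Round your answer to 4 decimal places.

P(all 7 different) = 18/18 · 17/18 · ··· · 12/18 ≈ 0.2620.
P(at least two equal) = 1 − 0.2620 = 0.7380.

0.7380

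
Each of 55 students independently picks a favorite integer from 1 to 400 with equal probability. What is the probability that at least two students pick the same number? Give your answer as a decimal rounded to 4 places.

It's easier to compute the probability that all 55 are distinct.
P(all distinct) = 400/400 · 399/400 · ··· · 346/400 ≈ 0.0204.
So the probability of at least one match is 1 − 0.0204 = 0.9796.

0.9796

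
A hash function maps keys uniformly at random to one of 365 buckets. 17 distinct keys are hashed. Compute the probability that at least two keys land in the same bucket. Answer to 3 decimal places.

It's easier to compute the probability that all 17 are distinct.
P(all distinct) = 365/365 · 364/365 · ··· · 349/365 ≈ 0.685.
So the probability of at least one match is 1 − 0.685 = 0.315.

0.315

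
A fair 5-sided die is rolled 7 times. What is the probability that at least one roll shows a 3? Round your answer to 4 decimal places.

0.7903

P(no roll shows a 3) = (4/5)^7 ≈ 0.2097.
P(at least one) = 1 − 0.2097 = 0.7903.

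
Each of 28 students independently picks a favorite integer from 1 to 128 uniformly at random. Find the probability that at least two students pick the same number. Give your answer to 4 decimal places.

It's easier to compute the probability that all 28 are distinct.
P(all distinct) = 128/128 · 127/128 · ··· · 101/128 ≈ 0.0411.
So the probability of at least one match is 1 − 0.0411 = 0.9589.

0.9589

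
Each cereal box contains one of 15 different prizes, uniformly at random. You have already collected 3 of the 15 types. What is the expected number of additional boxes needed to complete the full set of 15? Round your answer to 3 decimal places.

46.548

Starting from 3 distinct types, each trial gives a new one with probability (15−i)/15 when i types are held, so the wait for the next new type is 15/(15−i).
E = 15/12 + 15/11 + 15/10 + 15/9 + 15/8 + 15/7 + 15/6 + 15/5 + 15/4 + 15/3 + 15/2 + 15/1 = 86021/1848 ≈ 46.548.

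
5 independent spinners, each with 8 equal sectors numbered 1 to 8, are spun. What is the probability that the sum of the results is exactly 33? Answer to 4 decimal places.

0.0101

There are 8^5 = 32768 equally likely outcomes.
The number of ordered 5-tuples from {1,…,8} summing to 33 is 330.
P(sum = 33) = 330/32768 = 165/16384 ≈ 0.0101.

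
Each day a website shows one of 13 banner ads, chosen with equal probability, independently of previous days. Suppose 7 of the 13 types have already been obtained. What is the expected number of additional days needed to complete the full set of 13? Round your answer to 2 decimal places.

Starting from 7 distinct types, each trial gives a new one with probability (13−i)/13 when i types are held, so the wait for the next new type is 13/(13−i).
E = 13/6 + 13/5 + 13/4 + 13/3 + 13/2 + 13/1 = 637/20 ≈ 31.85.

31.85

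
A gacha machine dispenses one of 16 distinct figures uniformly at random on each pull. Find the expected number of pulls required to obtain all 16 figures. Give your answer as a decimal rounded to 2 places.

54.09

After i distinct types are collected, each trial gives a new one with probability (16−i)/16, so the expected wait for the next new type is 16/(16−i).
E = 16/16 + 16/15 + 16/14 + 16/13 + 16/12 + 16/11 + 16/10 + 16/9 + 16/8 + 16/7 + 16/6 + 16/5 + 16/4 + 16/3 + 16/2 + 16/1 = 2436559/45045 ≈ 54.09.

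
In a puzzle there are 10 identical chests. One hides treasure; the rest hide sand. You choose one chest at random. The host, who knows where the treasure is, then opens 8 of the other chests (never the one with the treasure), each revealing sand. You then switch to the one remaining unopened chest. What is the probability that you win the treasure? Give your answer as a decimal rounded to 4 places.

0.9000

Your original chest holds the treasure with probability 1/10, so the other 9 collectively hold it with probability 9/10.
The host can always find 8 empty chests to open, so the reveals don't change that 9/10; it is now spread over the 1 remaining unopened chest.
P(win by switching) = (9/10) · (1/1) = 9/10 ≈ 0.9000.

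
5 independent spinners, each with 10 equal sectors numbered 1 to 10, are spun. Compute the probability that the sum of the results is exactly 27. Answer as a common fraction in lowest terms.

There are 10^5 = 100000 equally likely outcomes.
The number of ordered 5-tuples from {1,…,10} summing to 27 is 6000.
P(sum = 27) = 6000/100000 = 3/50.

3/50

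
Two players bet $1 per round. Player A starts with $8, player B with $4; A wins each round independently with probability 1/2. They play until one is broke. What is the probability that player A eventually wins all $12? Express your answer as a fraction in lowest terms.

2/3

With a fair step, P(i) = ½P(i−1) + ½P(i+1) with P(0)=0, P(12)=1 has the linear solution P(i) = i/12.
P(8) = 8/12 = 2/3.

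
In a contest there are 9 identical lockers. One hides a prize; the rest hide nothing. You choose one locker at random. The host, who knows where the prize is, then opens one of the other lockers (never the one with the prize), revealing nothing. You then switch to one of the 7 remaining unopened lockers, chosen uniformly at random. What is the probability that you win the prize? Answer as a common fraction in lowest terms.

8/63

Your original locker holds the prize with probability 1/9, so the other 8 collectively hold it with probability 8/9.
The host can always find an empty locker to open, so this doesn't change that 8/9; it is now spread over the 7 remaining unopened lockers.
P(win by switching) = (8/9) · (1/7) = 8/63.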